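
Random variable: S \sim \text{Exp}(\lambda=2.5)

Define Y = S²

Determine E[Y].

E[S²] = Var(S) + (E[S])² = 0.16 + 0.16 = 0.32

0.32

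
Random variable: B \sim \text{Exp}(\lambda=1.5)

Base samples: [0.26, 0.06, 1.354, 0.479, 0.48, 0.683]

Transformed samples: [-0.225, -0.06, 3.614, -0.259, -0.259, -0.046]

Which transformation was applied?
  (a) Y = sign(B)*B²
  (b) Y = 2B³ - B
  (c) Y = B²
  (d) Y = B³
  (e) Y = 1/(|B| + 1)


Checking option (b) Y = 2B³ - B:
  B = 0.26 -> Y = -0.225 ✓
  B = 0.06 -> Y = -0.06 ✓
  B = 1.354 -> Y = 3.614 ✓
All samples match this transformation.

(b) 2B³ - B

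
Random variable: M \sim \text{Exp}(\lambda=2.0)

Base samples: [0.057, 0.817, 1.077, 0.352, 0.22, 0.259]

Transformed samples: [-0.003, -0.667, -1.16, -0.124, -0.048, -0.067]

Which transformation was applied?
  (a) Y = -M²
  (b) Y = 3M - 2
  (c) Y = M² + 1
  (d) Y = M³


Checking option (a) Y = -M²:
  M = 0.057 -> Y = -0.003 ✓
  M = 0.817 -> Y = -0.667 ✓
  M = 1.077 -> Y = -1.16 ✓
All samples match this transformation.

(a) -M²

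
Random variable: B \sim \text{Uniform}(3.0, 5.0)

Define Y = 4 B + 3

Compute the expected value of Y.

For Y = 4B + 3:
E[Y] = 4 * E[B] + 3
E[B] = (3 + 5)/2 = 4
E[Y] = 4 * 4 + 3 = 19

19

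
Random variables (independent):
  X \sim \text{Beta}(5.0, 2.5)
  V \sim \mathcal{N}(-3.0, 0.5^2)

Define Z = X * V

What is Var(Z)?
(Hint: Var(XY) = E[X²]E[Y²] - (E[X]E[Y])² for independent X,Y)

Var(XY) = E[X²]E[Y²] - (E[X]E[Y])²
E[X] = 0.66666667, Var(X) = 0.026143791
E[V] = -3, Var(V) = 0.25
E[X²] = 0.026143791 + 0.66666667² = 0.47058824
E[V²] = 0.25 + (-3)² = 9.25
Var(Z) = 0.47058824*9.25 - (0.66666667*(-3))²
= 4.3529412 - 4 = 0.35294118

0.35294118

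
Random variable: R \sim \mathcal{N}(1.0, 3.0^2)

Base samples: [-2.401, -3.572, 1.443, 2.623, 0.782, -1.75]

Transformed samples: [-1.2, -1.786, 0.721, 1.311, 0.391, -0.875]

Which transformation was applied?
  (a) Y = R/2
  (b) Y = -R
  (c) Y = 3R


Checking option (a) Y = R/2:
  R = -2.401 -> Y = -1.2 ✓
  R = -3.572 -> Y = -1.786 ✓
  R = 1.443 -> Y = 0.721 ✓
All samples match this transformation.

(a) R/2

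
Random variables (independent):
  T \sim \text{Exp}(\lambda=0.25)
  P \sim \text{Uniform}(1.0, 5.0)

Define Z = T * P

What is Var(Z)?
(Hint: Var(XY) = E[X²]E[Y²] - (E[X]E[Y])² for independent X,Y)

Var(XY) = E[X²]E[Y²] - (E[X]E[Y])²
E[T] = 4, Var(T) = 16
E[P] = 3, Var(P) = 1.3333333
E[T²] = 16 + 4² = 32
E[P²] = 1.3333333 + 3² = 10.333333
Var(Z) = 32*10.333333 - (4*3)²
= 330.66667 - 144 = 186.66667

186.66667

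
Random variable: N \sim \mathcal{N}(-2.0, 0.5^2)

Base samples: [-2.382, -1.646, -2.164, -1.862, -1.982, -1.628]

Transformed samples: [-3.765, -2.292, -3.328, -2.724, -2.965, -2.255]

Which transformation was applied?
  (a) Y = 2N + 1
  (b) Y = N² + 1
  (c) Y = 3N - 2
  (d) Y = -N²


Checking option (a) Y = 2N + 1:
  N = -2.382 -> Y = -3.765 ✓
  N = -1.646 -> Y = -2.292 ✓
  N = -2.164 -> Y = -3.328 ✓
All samples match this transformation.

(a) 2N + 1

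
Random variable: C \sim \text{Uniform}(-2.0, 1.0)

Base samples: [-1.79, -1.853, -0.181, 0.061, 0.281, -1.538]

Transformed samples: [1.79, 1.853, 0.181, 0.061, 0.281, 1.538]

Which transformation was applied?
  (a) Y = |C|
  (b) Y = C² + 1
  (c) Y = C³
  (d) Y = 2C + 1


Checking option (a) Y = |C|:
  C = -1.79 -> Y = 1.79 ✓
  C = -1.853 -> Y = 1.853 ✓
  C = -0.181 -> Y = 0.181 ✓
All samples match this transformation.

(a) |C|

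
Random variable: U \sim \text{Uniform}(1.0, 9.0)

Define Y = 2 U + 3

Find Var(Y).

For Y = aU + b: Var(Y) = a² * Var(U)
Var(U) = (9 - 1)^2/12 = 5.3333333
Var(Y) = 2² * 5.3333333 = 4 * 5.3333333 = 21.333333

21.333333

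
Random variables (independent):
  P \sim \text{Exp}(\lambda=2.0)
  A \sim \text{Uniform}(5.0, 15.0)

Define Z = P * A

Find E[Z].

For independent RVs: E[XY] = E[X]*E[Y]
E[P] = 0.5
E[A] = 10
E[Z] = 0.5 * 10 = 5

5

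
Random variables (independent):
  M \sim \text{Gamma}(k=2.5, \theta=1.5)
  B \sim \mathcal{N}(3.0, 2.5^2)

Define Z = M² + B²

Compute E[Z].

E[Z] = E[M²] + E[B²]
E[M²] = Var(M) + E[M]² = 5.625 + 14.0625 = 19.6875
E[B²] = Var(B) + E[B]² = 6.25 + 9 = 15.25
E[Z] = 19.6875 + 15.25 = 34.9375

34.9375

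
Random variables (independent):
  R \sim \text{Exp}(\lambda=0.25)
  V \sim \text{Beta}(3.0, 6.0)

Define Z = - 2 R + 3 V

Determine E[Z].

E[Z] = -2*E[R] + 3*E[V]
E[R] = 4
E[V] = 0.33333333
E[Z] = -2*4 + 3*0.33333333 = -7

-7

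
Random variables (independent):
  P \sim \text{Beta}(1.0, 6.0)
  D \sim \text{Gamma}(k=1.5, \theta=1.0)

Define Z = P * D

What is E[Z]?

For independent RVs: E[XY] = E[X]*E[Y]
E[P] = 0.14285714
E[D] = 1.5
E[Z] = 0.14285714 * 1.5 = 0.21428571

0.21428571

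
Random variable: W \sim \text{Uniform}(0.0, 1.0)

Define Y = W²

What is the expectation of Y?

E[W²] = Var(W) + (E[W])² = 0.083333333 + 0.25 = 0.33333333

0.33333333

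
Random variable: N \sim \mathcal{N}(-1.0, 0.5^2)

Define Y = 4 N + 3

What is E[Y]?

For Y = 4N + 3:
E[Y] = 4 * E[N] + 3
E[N] = -1.0 = -1
E[Y] = 4 * (-1) + 3 = -1

-1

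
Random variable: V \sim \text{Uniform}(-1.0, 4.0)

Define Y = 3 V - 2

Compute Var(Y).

For Y = aV + b: Var(Y) = a² * Var(V)
Var(V) = (4 + 1)^2/12 = 2.0833333
Var(Y) = 3² * 2.0833333 = 9 * 2.0833333 = 18.75

18.75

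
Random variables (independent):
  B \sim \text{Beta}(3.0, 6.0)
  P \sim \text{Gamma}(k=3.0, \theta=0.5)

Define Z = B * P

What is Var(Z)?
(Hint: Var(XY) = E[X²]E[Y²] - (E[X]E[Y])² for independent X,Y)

Var(XY) = E[X²]E[Y²] - (E[X]E[Y])²
E[B] = 0.33333333, Var(B) = 0.022222222
E[P] = 1.5, Var(P) = 0.75
E[B²] = 0.022222222 + 0.33333333² = 0.13333333
E[P²] = 0.75 + 1.5² = 3
Var(Z) = 0.13333333*3 - (0.33333333*1.5)²
= 0.4 - 0.25 = 0.15

0.15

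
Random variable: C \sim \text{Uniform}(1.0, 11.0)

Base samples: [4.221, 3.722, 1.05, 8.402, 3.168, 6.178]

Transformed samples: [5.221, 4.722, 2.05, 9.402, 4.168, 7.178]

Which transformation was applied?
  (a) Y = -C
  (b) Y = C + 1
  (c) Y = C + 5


Checking option (b) Y = C + 1:
  C = 4.221 -> Y = 5.221 ✓
  C = 3.722 -> Y = 4.722 ✓
  C = 1.05 -> Y = 2.05 ✓
All samples match this transformation.

(b) C + 1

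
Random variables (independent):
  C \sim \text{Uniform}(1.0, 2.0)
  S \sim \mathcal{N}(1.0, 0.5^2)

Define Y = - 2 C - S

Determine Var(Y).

For independent RVs: Var(aX + bY) = a²Var(X) + b²Var(Y)
Var(C) = 0.083333333
Var(S) = 0.25
Var(Y) = (-2)²*0.083333333 + (-1)²*0.25
= 4*0.083333333 + 1*0.25 = 0.58333333

0.58333333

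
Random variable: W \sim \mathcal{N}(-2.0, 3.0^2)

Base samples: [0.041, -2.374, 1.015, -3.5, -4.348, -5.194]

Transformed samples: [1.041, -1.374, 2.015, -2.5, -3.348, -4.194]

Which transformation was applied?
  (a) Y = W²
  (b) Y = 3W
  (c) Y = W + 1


Checking option (c) Y = W + 1:
  W = 0.041 -> Y = 1.041 ✓
  W = -2.374 -> Y = -1.374 ✓
  W = 1.015 -> Y = 2.015 ✓
All samples match this transformation.

(c) W + 1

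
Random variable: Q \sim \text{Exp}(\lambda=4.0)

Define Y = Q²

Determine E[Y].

Using E[X²] = Var(X) + (E[X])²:
E[Q] = 0.25
Var(Q) = 1/4.0^2 = 0.0625
E[Q²] = 0.0625 + 0.25² = 0.0625 + 0.0625 = 0.125

0.125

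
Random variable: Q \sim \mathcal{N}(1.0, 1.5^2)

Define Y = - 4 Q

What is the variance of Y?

For Y = aQ + b: Var(Y) = a² * Var(Q)
Var(Q) = 1.5^2 = 2.25
Var(Y) = (-4)² * 2.25 = 16 * 2.25 = 36

36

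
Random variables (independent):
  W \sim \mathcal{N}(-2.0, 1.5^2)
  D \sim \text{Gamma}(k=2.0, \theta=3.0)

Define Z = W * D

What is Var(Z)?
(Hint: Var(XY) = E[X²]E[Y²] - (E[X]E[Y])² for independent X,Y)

Var(XY) = E[X²]E[Y²] - (E[X]E[Y])²
E[W] = -2, Var(W) = 2.25
E[D] = 6, Var(D) = 18
E[W²] = 2.25 + (-2)² = 6.25
E[D²] = 18 + 6² = 54
Var(Z) = 6.25*54 - (-2*6)²
= 337.5 - 144 = 193.5

193.5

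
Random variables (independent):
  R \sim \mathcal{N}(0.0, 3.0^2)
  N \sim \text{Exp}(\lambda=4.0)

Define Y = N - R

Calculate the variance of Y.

For independent RVs: Var(aX + bY) = a²Var(X) + b²Var(Y)
Var(R) = 9
Var(N) = 0.0625
Var(Y) = (-1)²*9 + 1²*0.0625
= 1*9 + 1*0.0625 = 9.0625

9.0625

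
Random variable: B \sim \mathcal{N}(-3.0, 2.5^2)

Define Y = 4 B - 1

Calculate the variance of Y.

For Y = aB + b: Var(Y) = a² * Var(B)
Var(B) = 2.5^2 = 6.25
Var(Y) = 4² * 6.25 = 16 * 6.25 = 100

100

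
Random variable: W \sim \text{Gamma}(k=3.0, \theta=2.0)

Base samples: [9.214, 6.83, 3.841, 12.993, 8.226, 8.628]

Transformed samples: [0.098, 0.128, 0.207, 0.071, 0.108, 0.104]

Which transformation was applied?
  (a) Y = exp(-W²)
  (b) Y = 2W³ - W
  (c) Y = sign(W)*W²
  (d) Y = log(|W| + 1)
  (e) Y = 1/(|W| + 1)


Checking option (e) Y = 1/(|W| + 1):
  W = 9.214 -> Y = 0.098 ✓
  W = 6.83 -> Y = 0.128 ✓
  W = 3.841 -> Y = 0.207 ✓
All samples match this transformation.

(e) 1/(|W| + 1)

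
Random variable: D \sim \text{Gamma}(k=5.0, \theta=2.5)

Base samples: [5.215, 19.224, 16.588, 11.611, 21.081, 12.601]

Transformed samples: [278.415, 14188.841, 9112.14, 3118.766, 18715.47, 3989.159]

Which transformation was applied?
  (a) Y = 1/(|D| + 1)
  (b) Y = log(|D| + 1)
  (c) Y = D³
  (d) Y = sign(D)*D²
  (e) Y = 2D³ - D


Checking option (e) Y = 2D³ - D:
  D = 5.215 -> Y = 278.415 ✓
  D = 19.224 -> Y = 14188.841 ✓
  D = 16.588 -> Y = 9112.14 ✓
All samples match this transformation.

(e) 2D³ - D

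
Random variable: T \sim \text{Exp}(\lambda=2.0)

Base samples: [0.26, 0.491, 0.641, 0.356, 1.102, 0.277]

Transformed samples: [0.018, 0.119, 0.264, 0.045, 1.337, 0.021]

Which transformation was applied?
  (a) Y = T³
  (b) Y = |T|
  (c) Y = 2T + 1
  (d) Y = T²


Checking option (a) Y = T³:
  T = 0.26 -> Y = 0.018 ✓
  T = 0.491 -> Y = 0.119 ✓
  T = 0.641 -> Y = 0.264 ✓
All samples match this transformation.

(a) T³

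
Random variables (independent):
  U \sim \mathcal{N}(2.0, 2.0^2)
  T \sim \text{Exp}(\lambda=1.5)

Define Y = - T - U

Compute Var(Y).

For independent RVs: Var(aX + bY) = a²Var(X) + b²Var(Y)
Var(U) = 4
Var(T) = 0.44444444
Var(Y) = (-1)²*4 + (-1)²*0.44444444
= 1*4 + 1*0.44444444 = 4.4444444

4.4444444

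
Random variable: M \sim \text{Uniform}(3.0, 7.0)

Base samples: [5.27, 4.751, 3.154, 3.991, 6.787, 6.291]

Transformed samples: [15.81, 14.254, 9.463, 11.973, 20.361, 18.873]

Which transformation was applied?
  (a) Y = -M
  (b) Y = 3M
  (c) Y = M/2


Checking option (b) Y = 3M:
  M = 5.27 -> Y = 15.81 ✓
  M = 4.751 -> Y = 14.254 ✓
  M = 3.154 -> Y = 9.463 ✓
All samples match this transformation.

(b) 3M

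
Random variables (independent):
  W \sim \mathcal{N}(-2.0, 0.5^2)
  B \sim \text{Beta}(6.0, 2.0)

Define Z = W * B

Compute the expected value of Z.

For independent RVs: E[XY] = E[X]*E[Y]
E[W] = -2
E[B] = 0.75
E[Z] = -2 * 0.75 = -1.5

-1.5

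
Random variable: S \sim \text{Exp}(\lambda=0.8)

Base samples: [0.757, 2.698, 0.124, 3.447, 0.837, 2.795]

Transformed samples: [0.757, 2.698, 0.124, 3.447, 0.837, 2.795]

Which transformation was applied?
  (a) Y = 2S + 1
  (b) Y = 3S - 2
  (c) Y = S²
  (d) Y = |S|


Checking option (d) Y = |S|:
  S = 0.757 -> Y = 0.757 ✓
  S = 2.698 -> Y = 2.698 ✓
  S = 0.124 -> Y = 0.124 ✓
All samples match this transformation.

(d) |S|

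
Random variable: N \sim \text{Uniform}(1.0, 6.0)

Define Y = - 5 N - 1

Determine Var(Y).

For Y = aN + b: Var(Y) = a² * Var(N)
Var(N) = (6 - 1)^2/12 = 2.0833333
Var(Y) = (-5)² * 2.0833333 = 25 * 2.0833333 = 52.083333

52.083333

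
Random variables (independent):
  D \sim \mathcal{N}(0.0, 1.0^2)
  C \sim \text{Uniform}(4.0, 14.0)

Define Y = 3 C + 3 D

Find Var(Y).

For independent RVs: Var(aX + bY) = a²Var(X) + b²Var(Y)
Var(D) = 1
Var(C) = 8.3333333
Var(Y) = 3²*1 + 3²*8.3333333
= 9*1 + 9*8.3333333 = 84

84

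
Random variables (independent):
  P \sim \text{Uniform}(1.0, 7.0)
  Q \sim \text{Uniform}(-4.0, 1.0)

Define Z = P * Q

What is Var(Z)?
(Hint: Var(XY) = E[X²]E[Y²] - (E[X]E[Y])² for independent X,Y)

Var(XY) = E[X²]E[Y²] - (E[X]E[Y])²
E[P] = 4, Var(P) = 3
E[Q] = -1.5, Var(Q) = 2.0833333
E[P²] = 3 + 4² = 19
E[Q²] = 2.0833333 + (-1.5)² = 4.3333333
Var(Z) = 19*4.3333333 - (4*(-1.5))²
= 82.333333 - 36 = 46.333333

46.333333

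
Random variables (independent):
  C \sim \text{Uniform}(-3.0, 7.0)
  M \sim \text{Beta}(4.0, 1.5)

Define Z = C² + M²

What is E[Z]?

E[Z] = E[C²] + E[M²]
E[C²] = Var(C) + E[C]² = 8.3333333 + 4 = 12.333333
E[M²] = Var(M) + E[M]² = 0.03051494 + 0.52892562 = 0.55944056
E[Z] = 12.333333 + 0.55944056 = 12.892774

12.892774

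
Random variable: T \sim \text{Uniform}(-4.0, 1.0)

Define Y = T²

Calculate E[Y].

E[T²] = Var(T) + (E[T])² = 2.0833333 + 2.25 = 4.3333333

4.3333333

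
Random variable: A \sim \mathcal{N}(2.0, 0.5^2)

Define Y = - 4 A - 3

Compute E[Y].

For Y = -4A - 3:
E[Y] = -4 * E[A] - 3
E[A] = 2.0 = 2
E[Y] = -4 * 2 - 3 = -11

-11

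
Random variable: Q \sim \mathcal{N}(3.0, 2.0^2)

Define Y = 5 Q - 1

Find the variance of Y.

For Y = aQ + b: Var(Y) = a² * Var(Q)
Var(Q) = 2.0^2 = 4
Var(Y) = 5² * 4 = 25 * 4 = 100

100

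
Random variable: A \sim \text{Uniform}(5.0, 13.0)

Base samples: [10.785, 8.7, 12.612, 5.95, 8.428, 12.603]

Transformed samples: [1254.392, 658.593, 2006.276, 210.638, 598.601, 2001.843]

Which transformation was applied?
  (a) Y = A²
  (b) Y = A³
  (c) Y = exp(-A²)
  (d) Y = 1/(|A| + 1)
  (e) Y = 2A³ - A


Checking option (b) Y = A³:
  A = 10.785 -> Y = 1254.392 ✓
  A = 8.7 -> Y = 658.593 ✓
  A = 12.612 -> Y = 2006.276 ✓
All samples match this transformation.

(b) A³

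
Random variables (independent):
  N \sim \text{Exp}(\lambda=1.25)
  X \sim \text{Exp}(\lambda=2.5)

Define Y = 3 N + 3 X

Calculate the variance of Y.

For independent RVs: Var(aX + bY) = a²Var(X) + b²Var(Y)
Var(N) = 0.64
Var(X) = 0.16
Var(Y) = 3²*0.64 + 3²*0.16
= 9*0.64 + 9*0.16 = 7.2

7.2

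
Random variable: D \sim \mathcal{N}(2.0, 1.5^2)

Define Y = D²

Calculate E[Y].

E[D²] = Var(D) + (E[D])² = 2.25 + 4 = 6.25

6.25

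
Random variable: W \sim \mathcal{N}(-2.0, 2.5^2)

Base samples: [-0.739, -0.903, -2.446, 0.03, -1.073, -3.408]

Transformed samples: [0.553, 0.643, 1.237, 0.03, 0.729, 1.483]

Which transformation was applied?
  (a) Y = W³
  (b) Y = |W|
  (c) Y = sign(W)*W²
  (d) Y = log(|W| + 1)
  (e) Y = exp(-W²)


Checking option (d) Y = log(|W| + 1):
  W = -0.739 -> Y = 0.553 ✓
  W = -0.903 -> Y = 0.643 ✓
  W = -2.446 -> Y = 1.237 ✓
All samples match this transformation.

(d) log(|W| + 1)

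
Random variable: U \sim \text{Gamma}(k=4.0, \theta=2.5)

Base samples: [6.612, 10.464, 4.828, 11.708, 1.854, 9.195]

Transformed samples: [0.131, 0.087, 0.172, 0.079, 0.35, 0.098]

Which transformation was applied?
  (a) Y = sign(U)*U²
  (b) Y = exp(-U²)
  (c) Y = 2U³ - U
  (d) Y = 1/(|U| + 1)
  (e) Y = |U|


Checking option (d) Y = 1/(|U| + 1):
  U = 6.612 -> Y = 0.131 ✓
  U = 10.464 -> Y = 0.087 ✓
  U = 4.828 -> Y = 0.172 ✓
All samples match this transformation.

(d) 1/(|U| + 1)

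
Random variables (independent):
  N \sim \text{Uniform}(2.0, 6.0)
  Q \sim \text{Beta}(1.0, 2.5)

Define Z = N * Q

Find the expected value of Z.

For independent RVs: E[XY] = E[X]*E[Y]
E[N] = 4
E[Q] = 0.28571429
E[Z] = 4 * 0.28571429 = 1.1428571

1.1428571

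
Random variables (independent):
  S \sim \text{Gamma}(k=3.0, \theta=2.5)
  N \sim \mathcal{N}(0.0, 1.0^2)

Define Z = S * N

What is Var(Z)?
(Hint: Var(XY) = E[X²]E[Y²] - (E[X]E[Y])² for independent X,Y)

Var(XY) = E[X²]E[Y²] - (E[X]E[Y])²
E[S] = 7.5, Var(S) = 18.75
E[N] = 0, Var(N) = 1
E[S²] = 18.75 + 7.5² = 75
E[N²] = 1 + 0² = 1
Var(Z) = 75*1 - (7.5*0)²
= 75 - 0 = 75

75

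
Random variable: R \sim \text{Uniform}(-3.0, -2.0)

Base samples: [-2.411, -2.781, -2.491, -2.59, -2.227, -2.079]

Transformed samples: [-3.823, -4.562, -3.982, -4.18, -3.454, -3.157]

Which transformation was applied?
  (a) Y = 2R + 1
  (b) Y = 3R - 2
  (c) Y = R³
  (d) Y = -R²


Checking option (a) Y = 2R + 1:
  R = -2.411 -> Y = -3.823 ✓
  R = -2.781 -> Y = -4.562 ✓
  R = -2.491 -> Y = -3.982 ✓
All samples match this transformation.

(a) 2R + 1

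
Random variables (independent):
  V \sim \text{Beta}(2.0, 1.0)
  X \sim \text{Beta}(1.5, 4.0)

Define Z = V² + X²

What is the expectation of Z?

E[Z] = E[V²] + E[X²]
E[V²] = Var(V) + E[V]² = 0.055555556 + 0.44444444 = 0.5
E[X²] = Var(X) + E[X]² = 0.03051494 + 0.074380165 = 0.1048951
E[Z] = 0.5 + 0.1048951 = 0.6048951

0.6048951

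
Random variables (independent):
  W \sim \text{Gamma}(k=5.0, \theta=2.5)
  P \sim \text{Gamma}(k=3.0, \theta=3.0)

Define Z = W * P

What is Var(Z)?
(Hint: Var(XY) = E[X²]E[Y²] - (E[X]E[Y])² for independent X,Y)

Var(XY) = E[X²]E[Y²] - (E[X]E[Y])²
E[W] = 12.5, Var(W) = 31.25
E[P] = 9, Var(P) = 27
E[W²] = 31.25 + 12.5² = 187.5
E[P²] = 27 + 9² = 108
Var(Z) = 187.5*108 - (12.5*9)²
= 20250 - 12656.25 = 7593.75

7593.75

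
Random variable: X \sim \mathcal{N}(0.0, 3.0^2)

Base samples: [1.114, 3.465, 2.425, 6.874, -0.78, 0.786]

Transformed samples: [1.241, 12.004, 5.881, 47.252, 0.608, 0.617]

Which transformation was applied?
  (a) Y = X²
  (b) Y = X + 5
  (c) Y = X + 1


Checking option (a) Y = X²:
  X = 1.114 -> Y = 1.241 ✓
  X = 3.465 -> Y = 12.004 ✓
  X = 2.425 -> Y = 5.881 ✓
All samples match this transformation.

(a) X²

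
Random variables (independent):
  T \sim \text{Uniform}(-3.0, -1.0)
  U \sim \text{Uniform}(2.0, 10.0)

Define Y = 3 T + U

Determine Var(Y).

For independent RVs: Var(aX + bY) = a²Var(X) + b²Var(Y)
Var(T) = 0.33333333
Var(U) = 5.3333333
Var(Y) = 3²*0.33333333 + 1²*5.3333333
= 9*0.33333333 + 1*5.3333333 = 8.3333333

8.3333333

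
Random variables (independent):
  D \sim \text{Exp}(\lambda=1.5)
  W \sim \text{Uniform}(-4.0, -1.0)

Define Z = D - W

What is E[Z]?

E[Z] = 1*E[D] - 1*E[W]
E[D] = 0.66666667
E[W] = -2.5
E[Z] = 1*0.66666667 - 1*(-2.5) = 3.1666667

3.1666667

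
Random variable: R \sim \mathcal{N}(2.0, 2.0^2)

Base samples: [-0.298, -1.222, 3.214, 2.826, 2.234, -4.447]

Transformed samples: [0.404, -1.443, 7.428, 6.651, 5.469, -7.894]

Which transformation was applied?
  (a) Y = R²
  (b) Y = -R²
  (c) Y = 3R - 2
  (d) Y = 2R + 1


Checking option (d) Y = 2R + 1:
  R = -0.298 -> Y = 0.404 ✓
  R = -1.222 -> Y = -1.443 ✓
  R = 3.214 -> Y = 7.428 ✓
All samples match this transformation.

(d) 2R + 1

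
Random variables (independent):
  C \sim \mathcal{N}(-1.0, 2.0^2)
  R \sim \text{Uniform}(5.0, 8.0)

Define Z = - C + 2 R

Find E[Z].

E[Z] = -1*E[C] + 2*E[R]
E[C] = -1
E[R] = 6.5
E[Z] = -1*(-1) + 2*6.5 = 14

14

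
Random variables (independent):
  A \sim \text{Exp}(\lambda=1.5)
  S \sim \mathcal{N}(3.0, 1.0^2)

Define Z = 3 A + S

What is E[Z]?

E[Z] = 3*E[A] + 1*E[S]
E[A] = 0.66666667
E[S] = 3
E[Z] = 3*0.66666667 + 1*3 = 5

5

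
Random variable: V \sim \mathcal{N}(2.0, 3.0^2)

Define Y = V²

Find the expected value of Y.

Using E[X²] = Var(X) + (E[X])²:
E[V] = 2
Var(V) = 3.0^2 = 9
E[V²] = 9 + 2² = 9 + 4 = 13

13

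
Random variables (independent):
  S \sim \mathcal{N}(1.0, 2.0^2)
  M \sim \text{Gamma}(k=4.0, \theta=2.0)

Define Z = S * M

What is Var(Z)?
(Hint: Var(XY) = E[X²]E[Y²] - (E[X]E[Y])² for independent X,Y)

Var(XY) = E[X²]E[Y²] - (E[X]E[Y])²
E[S] = 1, Var(S) = 4
E[M] = 8, Var(M) = 16
E[S²] = 4 + 1² = 5
E[M²] = 16 + 8² = 80
Var(Z) = 5*80 - (1*8)²
= 400 - 64 = 336

336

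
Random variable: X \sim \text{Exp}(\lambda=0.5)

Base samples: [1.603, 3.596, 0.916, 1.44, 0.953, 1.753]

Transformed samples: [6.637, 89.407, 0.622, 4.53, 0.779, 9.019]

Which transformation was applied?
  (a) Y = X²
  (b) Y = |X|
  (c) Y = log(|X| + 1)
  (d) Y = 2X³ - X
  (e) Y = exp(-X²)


Checking option (d) Y = 2X³ - X:
  X = 1.603 -> Y = 6.637 ✓
  X = 3.596 -> Y = 89.407 ✓
  X = 0.916 -> Y = 0.622 ✓
All samples match this transformation.

(d) 2X³ - X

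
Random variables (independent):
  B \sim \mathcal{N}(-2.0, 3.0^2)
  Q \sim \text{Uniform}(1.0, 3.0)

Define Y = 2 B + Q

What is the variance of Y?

For independent RVs: Var(aX + bY) = a²Var(X) + b²Var(Y)
Var(B) = 9
Var(Q) = 0.33333333
Var(Y) = 2²*9 + 1²*0.33333333
= 4*9 + 1*0.33333333 = 36.333333

36.333333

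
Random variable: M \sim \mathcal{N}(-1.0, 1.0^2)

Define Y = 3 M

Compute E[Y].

For Y = 3M:
E[Y] = 3 * E[M]
E[M] = -1.0 = -1
E[Y] = 3 * (-1) = -3

-3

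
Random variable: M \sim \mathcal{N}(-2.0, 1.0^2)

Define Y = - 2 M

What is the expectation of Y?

For Y = -2M:
E[Y] = -2 * E[M]
E[M] = -2.0 = -2
E[Y] = -2 * (-2) = 4

4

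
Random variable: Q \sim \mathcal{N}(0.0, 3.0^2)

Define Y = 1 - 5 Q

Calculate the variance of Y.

For Y = aQ + b: Var(Y) = a² * Var(Q)
Var(Q) = 3.0^2 = 9
Var(Y) = (-5)² * 9 = 25 * 9 = 225

225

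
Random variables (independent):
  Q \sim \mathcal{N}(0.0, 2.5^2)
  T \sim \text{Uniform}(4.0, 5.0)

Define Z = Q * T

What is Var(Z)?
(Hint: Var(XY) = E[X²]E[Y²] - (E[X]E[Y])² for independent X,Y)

Var(XY) = E[X²]E[Y²] - (E[X]E[Y])²
E[Q] = 0, Var(Q) = 6.25
E[T] = 4.5, Var(T) = 0.083333333
E[Q²] = 6.25 + 0² = 6.25
E[T²] = 0.083333333 + 4.5² = 20.333333
Var(Z) = 6.25*20.333333 - (0*4.5)²
= 127.08333 - 0 = 127.08333

127.08333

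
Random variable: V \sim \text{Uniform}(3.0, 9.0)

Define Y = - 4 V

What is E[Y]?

For Y = -4V:
E[Y] = -4 * E[V]
E[V] = (3 + 9)/2 = 6
E[Y] = -4 * 6 = -24

-24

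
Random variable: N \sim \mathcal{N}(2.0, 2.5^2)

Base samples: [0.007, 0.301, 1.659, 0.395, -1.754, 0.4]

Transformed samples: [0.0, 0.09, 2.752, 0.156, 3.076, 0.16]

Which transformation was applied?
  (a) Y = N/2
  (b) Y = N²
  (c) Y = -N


Checking option (b) Y = N²:
  N = 0.007 -> Y = 0.0 ✓
  N = 0.301 -> Y = 0.09 ✓
  N = 1.659 -> Y = 2.752 ✓
All samples match this transformation.

(b) N²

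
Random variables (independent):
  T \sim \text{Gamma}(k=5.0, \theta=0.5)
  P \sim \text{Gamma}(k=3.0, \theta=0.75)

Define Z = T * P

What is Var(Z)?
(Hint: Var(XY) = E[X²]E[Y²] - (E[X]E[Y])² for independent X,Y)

Var(XY) = E[X²]E[Y²] - (E[X]E[Y])²
E[T] = 2.5, Var(T) = 1.25
E[P] = 2.25, Var(P) = 1.6875
E[T²] = 1.25 + 2.5² = 7.5
E[P²] = 1.6875 + 2.25² = 6.75
Var(Z) = 7.5*6.75 - (2.5*2.25)²
= 50.625 - 31.640625 = 18.984375

18.984375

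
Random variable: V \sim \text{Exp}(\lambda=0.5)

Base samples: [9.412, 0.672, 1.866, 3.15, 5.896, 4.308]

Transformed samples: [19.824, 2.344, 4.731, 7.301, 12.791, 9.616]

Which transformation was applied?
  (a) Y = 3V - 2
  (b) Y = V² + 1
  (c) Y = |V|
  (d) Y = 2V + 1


Checking option (d) Y = 2V + 1:
  V = 9.412 -> Y = 19.824 ✓
  V = 0.672 -> Y = 2.344 ✓
  V = 1.866 -> Y = 4.731 ✓
All samples match this transformation.

(d) 2V + 1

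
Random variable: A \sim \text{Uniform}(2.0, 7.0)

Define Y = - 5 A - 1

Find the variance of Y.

For Y = aA + b: Var(Y) = a² * Var(A)
Var(A) = (7 - 2)^2/12 = 2.0833333
Var(Y) = (-5)² * 2.0833333 = 25 * 2.0833333 = 52.083333

52.083333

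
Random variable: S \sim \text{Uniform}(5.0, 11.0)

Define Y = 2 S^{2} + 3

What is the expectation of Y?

E[Y] = 2*E[S²] + 3
E[S] = 8
E[S²] = Var(S) + (E[S])² = 3 + 64 = 67
E[Y] = 2*67 + 3 = 137

137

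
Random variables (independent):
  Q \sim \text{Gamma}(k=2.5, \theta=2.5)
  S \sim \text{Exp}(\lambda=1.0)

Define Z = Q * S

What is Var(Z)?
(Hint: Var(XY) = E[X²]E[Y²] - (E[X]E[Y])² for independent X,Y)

Var(XY) = E[X²]E[Y²] - (E[X]E[Y])²
E[Q] = 6.25, Var(Q) = 15.625
E[S] = 1, Var(S) = 1
E[Q²] = 15.625 + 6.25² = 54.6875
E[S²] = 1 + 1² = 2
Var(Z) = 54.6875*2 - (6.25*1)²
= 109.375 - 39.0625 = 70.3125

70.3125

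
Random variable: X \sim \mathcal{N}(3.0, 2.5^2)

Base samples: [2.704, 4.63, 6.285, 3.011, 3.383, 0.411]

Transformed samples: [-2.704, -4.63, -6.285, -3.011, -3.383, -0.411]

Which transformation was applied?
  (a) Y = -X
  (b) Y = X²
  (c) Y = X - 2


Checking option (a) Y = -X:
  X = 2.704 -> Y = -2.704 ✓
  X = 4.63 -> Y = -4.63 ✓
  X = 6.285 -> Y = -6.285 ✓
All samples match this transformation.

(a) -X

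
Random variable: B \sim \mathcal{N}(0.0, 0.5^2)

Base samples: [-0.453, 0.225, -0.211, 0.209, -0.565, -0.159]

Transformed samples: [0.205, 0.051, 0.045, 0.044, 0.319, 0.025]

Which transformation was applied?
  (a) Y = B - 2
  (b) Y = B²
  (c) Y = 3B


Checking option (b) Y = B²:
  B = -0.453 -> Y = 0.205 ✓
  B = 0.225 -> Y = 0.051 ✓
  B = -0.211 -> Y = 0.045 ✓
All samples match this transformation.

(b) B²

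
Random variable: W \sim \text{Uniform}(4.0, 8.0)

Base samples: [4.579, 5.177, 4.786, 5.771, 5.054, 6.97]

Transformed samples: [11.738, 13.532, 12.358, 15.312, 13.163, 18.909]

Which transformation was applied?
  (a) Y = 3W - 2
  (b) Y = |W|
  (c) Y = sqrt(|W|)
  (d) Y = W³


Checking option (a) Y = 3W - 2:
  W = 4.579 -> Y = 11.738 ✓
  W = 5.177 -> Y = 13.532 ✓
  W = 4.786 -> Y = 12.358 ✓
All samples match this transformation.

(a) 3W - 2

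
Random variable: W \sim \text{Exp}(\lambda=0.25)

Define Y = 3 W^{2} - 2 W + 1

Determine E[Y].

E[Y] = 3*E[W²] - 2*E[W] + 1
E[W] = 4
E[W²] = Var(W) + (E[W])² = 16 + 16 = 32
E[Y] = 3*32 - 2*4 + 1 = 89

89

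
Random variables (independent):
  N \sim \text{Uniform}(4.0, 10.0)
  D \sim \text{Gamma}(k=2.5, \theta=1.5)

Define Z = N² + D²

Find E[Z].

E[Z] = E[N²] + E[D²]
E[N²] = Var(N) + E[N]² = 3 + 49 = 52
E[D²] = Var(D) + E[D]² = 5.625 + 14.0625 = 19.6875
E[Z] = 52 + 19.6875 = 71.6875

71.6875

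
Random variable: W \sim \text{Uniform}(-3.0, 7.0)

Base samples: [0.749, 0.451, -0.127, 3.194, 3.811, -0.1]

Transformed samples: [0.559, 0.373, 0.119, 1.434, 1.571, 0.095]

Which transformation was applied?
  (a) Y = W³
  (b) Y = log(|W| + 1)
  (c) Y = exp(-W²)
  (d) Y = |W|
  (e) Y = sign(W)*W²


Checking option (b) Y = log(|W| + 1):
  W = 0.749 -> Y = 0.559 ✓
  W = 0.451 -> Y = 0.373 ✓
  W = -0.127 -> Y = 0.119 ✓
All samples match this transformation.

(b) log(|W| + 1)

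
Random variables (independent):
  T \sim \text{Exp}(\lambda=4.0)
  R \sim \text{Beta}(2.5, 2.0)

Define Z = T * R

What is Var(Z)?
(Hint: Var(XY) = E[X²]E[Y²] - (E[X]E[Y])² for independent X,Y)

Var(XY) = E[X²]E[Y²] - (E[X]E[Y])²
E[T] = 0.25, Var(T) = 0.0625
E[R] = 0.55555556, Var(R) = 0.044893378
E[T²] = 0.0625 + 0.25² = 0.125
E[R²] = 0.044893378 + 0.55555556² = 0.35353535
Var(Z) = 0.125*0.35353535 - (0.25*0.55555556)²
= 0.044191919 - 0.019290123 = 0.024901796

0.024901796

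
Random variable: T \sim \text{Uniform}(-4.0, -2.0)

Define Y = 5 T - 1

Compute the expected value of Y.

For Y = 5T - 1:
E[Y] = 5 * E[T] - 1
E[T] = (-4 - 2)/2 = -3
E[Y] = 5 * (-3) - 1 = -16

-16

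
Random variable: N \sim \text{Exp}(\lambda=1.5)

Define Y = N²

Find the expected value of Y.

Using E[X²] = Var(X) + (E[X])²:
E[N] = 0.66666667
Var(N) = 1/1.5^2 = 0.44444444
E[N²] = 0.44444444 + 0.66666667² = 0.44444444 + 0.44444444 = 0.88888889

0.88888889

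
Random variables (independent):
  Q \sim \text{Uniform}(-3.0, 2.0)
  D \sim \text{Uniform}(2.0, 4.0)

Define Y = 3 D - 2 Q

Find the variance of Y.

For independent RVs: Var(aX + bY) = a²Var(X) + b²Var(Y)
Var(Q) = 2.0833333
Var(D) = 0.33333333
Var(Y) = (-2)²*2.0833333 + 3²*0.33333333
= 4*2.0833333 + 9*0.33333333 = 11.333333

11.333333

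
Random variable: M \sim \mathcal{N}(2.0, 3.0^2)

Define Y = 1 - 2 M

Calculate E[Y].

For Y = -2M + 1:
E[Y] = -2 * E[M] + 1
E[M] = 2.0 = 2
E[Y] = -2 * 2 + 1 = -3

-3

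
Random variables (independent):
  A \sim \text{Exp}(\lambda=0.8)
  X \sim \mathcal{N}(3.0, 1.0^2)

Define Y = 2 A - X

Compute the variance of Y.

For independent RVs: Var(aX + bY) = a²Var(X) + b²Var(Y)
Var(A) = 1.5625
Var(X) = 1
Var(Y) = 2²*1.5625 + (-1)²*1
= 4*1.5625 + 1*1 = 7.25

7.25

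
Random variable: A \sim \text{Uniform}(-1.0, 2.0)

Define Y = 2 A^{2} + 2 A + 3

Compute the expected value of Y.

E[Y] = 2*E[A²] + 2*E[A] + 3
E[A] = 0.5
E[A²] = Var(A) + (E[A])² = 0.75 + 0.25 = 1
E[Y] = 2*1 + 2*0.5 + 3 = 6

6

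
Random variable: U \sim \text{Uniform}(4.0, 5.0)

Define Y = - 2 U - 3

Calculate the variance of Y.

For Y = aU + b: Var(Y) = a² * Var(U)
Var(U) = (5 - 4)^2/12 = 0.083333333
Var(Y) = (-2)² * 0.083333333 = 4 * 0.083333333 = 0.33333333

0.33333333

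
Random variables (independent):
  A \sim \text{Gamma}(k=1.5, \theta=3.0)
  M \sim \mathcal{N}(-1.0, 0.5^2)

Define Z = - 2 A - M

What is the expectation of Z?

E[Z] = -2*E[A] - 1*E[M]
E[A] = 4.5
E[M] = -1
E[Z] = -2*4.5 - 1*(-1) = -8

-8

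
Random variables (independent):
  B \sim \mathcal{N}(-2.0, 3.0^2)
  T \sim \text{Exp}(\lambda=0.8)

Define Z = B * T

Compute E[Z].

For independent RVs: E[XY] = E[X]*E[Y]
E[B] = -2
E[T] = 1.25
E[Z] = -2 * 1.25 = -2.5

-2.5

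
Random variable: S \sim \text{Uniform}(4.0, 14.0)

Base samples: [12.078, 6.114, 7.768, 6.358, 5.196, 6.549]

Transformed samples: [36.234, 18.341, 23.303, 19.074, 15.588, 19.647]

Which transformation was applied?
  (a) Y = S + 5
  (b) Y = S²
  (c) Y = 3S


Checking option (c) Y = 3S:
  S = 12.078 -> Y = 36.234 ✓
  S = 6.114 -> Y = 18.341 ✓
  S = 7.768 -> Y = 23.303 ✓
All samples match this transformation.

(c) 3S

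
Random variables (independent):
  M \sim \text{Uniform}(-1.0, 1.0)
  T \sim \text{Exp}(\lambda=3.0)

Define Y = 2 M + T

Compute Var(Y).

For independent RVs: Var(aX + bY) = a²Var(X) + b²Var(Y)
Var(M) = 0.33333333
Var(T) = 0.11111111
Var(Y) = 2²*0.33333333 + 1²*0.11111111
= 4*0.33333333 + 1*0.11111111 = 1.4444444

1.4444444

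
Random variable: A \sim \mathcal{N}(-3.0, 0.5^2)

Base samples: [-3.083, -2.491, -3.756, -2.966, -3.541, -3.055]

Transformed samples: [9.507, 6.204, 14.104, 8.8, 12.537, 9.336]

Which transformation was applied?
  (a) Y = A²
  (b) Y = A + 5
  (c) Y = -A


Checking option (a) Y = A²:
  A = -3.083 -> Y = 9.507 ✓
  A = -2.491 -> Y = 6.204 ✓
  A = -3.756 -> Y = 14.104 ✓
All samples match this transformation.

(a) A²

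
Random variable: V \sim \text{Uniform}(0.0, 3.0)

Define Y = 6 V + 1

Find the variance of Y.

For Y = aV + b: Var(Y) = a² * Var(V)
Var(V) = (3 - 0)^2/12 = 0.75
Var(Y) = 6² * 0.75 = 36 * 0.75 = 27

27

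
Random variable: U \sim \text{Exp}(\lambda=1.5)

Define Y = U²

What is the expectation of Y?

Using E[X²] = Var(X) + (E[X])²:
E[U] = 0.66666667
Var(U) = 1/1.5^2 = 0.44444444
E[U²] = 0.44444444 + 0.66666667² = 0.44444444 + 0.44444444 = 0.88888889

0.88888889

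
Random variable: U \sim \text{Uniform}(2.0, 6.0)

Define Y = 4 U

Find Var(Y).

For Y = aU + b: Var(Y) = a² * Var(U)
Var(U) = (6 - 2)^2/12 = 1.3333333
Var(Y) = 4² * 1.3333333 = 16 * 1.3333333 = 21.333333

21.333333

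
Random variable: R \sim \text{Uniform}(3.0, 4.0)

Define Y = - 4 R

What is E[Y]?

For Y = -4R:
E[Y] = -4 * E[R]
E[R] = (3 + 4)/2 = 3.5
E[Y] = -4 * 3.5 = -14

-14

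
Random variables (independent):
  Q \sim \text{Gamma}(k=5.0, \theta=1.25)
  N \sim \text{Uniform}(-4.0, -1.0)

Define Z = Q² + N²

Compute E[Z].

E[Z] = E[Q²] + E[N²]
E[Q²] = Var(Q) + E[Q]² = 7.8125 + 39.0625 = 46.875
E[N²] = Var(N) + E[N]² = 0.75 + 6.25 = 7
E[Z] = 46.875 + 7 = 53.875

53.875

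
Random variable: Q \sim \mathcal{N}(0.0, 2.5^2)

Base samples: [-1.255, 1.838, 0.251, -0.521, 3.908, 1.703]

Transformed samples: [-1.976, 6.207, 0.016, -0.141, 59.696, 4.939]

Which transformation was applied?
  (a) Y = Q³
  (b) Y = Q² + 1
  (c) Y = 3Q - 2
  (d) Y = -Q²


Checking option (a) Y = Q³:
  Q = -1.255 -> Y = -1.976 ✓
  Q = 1.838 -> Y = 6.207 ✓
  Q = 0.251 -> Y = 0.016 ✓
All samples match this transformation.

(a) Q³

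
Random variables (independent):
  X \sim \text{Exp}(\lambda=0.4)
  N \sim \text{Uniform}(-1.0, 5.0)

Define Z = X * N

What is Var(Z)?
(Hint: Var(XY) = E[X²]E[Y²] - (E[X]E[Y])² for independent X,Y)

Var(XY) = E[X²]E[Y²] - (E[X]E[Y])²
E[X] = 2.5, Var(X) = 6.25
E[N] = 2, Var(N) = 3
E[X²] = 6.25 + 2.5² = 12.5
E[N²] = 3 + 2² = 7
Var(Z) = 12.5*7 - (2.5*2)²
= 87.5 - 25 = 62.5

62.5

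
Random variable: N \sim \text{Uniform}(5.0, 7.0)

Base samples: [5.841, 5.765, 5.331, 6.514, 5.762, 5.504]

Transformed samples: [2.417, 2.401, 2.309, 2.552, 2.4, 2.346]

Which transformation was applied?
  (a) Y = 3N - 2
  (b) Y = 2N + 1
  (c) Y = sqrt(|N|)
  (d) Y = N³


Checking option (c) Y = sqrt(|N|):
  N = 5.841 -> Y = 2.417 ✓
  N = 5.765 -> Y = 2.401 ✓
  N = 5.331 -> Y = 2.309 ✓
All samples match this transformation.

(c) sqrt(|N|)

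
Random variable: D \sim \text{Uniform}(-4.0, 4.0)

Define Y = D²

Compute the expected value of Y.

Using E[X²] = Var(X) + (E[X])²:
E[D] = 0
Var(D) = (4 + 4)^2/12 = 5.3333333
E[D²] = 5.3333333 + 0² = 5.3333333 + 0 = 5.3333333

5.3333333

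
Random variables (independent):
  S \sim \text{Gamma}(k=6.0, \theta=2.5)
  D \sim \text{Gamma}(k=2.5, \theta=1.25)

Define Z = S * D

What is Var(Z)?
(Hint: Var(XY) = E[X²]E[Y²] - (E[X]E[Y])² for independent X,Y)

Var(XY) = E[X²]E[Y²] - (E[X]E[Y])²
E[S] = 15, Var(S) = 37.5
E[D] = 3.125, Var(D) = 3.90625
E[S²] = 37.5 + 15² = 262.5
E[D²] = 3.90625 + 3.125² = 13.671875
Var(Z) = 262.5*13.671875 - (15*3.125)²
= 3588.8672 - 2197.2656 = 1391.6016

1391.6016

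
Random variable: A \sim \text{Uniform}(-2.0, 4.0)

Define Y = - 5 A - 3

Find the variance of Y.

For Y = aA + b: Var(Y) = a² * Var(A)
Var(A) = (4 + 2)^2/12 = 3
Var(Y) = (-5)² * 3 = 25 * 3 = 75

75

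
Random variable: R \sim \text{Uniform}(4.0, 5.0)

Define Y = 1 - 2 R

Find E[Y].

For Y = -2R + 1:
E[Y] = -2 * E[R] + 1
E[R] = (4 + 5)/2 = 4.5
E[Y] = -2 * 4.5 + 1 = -8

-8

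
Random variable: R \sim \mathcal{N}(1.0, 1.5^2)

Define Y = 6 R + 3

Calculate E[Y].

For Y = 6R + 3:
E[Y] = 6 * E[R] + 3
E[R] = 1.0 = 1
E[Y] = 6 * 1 + 3 = 9

9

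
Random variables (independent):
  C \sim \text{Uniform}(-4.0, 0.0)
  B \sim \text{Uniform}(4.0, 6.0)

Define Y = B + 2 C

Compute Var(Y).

For independent RVs: Var(aX + bY) = a²Var(X) + b²Var(Y)
Var(C) = 1.3333333
Var(B) = 0.33333333
Var(Y) = 2²*1.3333333 + 1²*0.33333333
= 4*1.3333333 + 1*0.33333333 = 5.6666667

5.6666667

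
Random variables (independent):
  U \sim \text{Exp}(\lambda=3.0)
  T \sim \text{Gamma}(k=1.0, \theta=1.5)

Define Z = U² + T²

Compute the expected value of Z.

E[Z] = E[U²] + E[T²]
E[U²] = Var(U) + E[U]² = 0.11111111 + 0.11111111 = 0.22222222
E[T²] = Var(T) + E[T]² = 2.25 + 2.25 = 4.5
E[Z] = 0.22222222 + 4.5 = 4.7222222

4.7222222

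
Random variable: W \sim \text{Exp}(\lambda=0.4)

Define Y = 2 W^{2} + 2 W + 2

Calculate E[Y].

E[Y] = 2*E[W²] + 2*E[W] + 2
E[W] = 2.5
E[W²] = Var(W) + (E[W])² = 6.25 + 6.25 = 12.5
E[Y] = 2*12.5 + 2*2.5 + 2 = 32

32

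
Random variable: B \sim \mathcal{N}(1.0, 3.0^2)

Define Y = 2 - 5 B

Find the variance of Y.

For Y = aB + b: Var(Y) = a² * Var(B)
Var(B) = 3.0^2 = 9
Var(Y) = (-5)² * 9 = 25 * 9 = 225

225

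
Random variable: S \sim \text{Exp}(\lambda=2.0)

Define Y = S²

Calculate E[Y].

E[S²] = Var(S) + (E[S])² = 0.25 + 0.25 = 0.5

0.5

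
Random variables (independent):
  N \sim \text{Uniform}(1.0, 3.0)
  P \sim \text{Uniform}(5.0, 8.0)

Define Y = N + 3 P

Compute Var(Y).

For independent RVs: Var(aX + bY) = a²Var(X) + b²Var(Y)
Var(N) = 0.33333333
Var(P) = 0.75
Var(Y) = 1²*0.33333333 + 3²*0.75
= 1*0.33333333 + 9*0.75 = 7.0833333

7.0833333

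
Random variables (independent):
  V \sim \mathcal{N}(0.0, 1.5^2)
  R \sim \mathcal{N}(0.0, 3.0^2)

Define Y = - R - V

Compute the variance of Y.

For independent RVs: Var(aX + bY) = a²Var(X) + b²Var(Y)
Var(V) = 2.25
Var(R) = 9
Var(Y) = (-1)²*2.25 + (-1)²*9
= 1*2.25 + 1*9 = 11.25

11.25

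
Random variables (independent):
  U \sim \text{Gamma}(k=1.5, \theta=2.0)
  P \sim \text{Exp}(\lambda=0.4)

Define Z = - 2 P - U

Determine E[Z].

E[Z] = -1*E[U] - 2*E[P]
E[U] = 3
E[P] = 2.5
E[Z] = -1*3 - 2*2.5 = -8

-8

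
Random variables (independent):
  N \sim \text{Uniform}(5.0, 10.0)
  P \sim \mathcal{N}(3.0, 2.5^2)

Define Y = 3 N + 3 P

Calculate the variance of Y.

For independent RVs: Var(aX + bY) = a²Var(X) + b²Var(Y)
Var(N) = 2.0833333
Var(P) = 6.25
Var(Y) = 3²*2.0833333 + 3²*6.25
= 9*2.0833333 + 9*6.25 = 75

75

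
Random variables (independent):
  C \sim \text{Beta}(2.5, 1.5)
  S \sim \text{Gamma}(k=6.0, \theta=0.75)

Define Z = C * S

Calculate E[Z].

For independent RVs: E[XY] = E[X]*E[Y]
E[C] = 0.625
E[S] = 4.5
E[Z] = 0.625 * 4.5 = 2.8125

2.8125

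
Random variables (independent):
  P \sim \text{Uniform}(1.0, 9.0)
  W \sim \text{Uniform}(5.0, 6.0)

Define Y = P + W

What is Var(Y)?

For independent RVs: Var(aX + bY) = a²Var(X) + b²Var(Y)
Var(P) = 5.3333333
Var(W) = 0.083333333
Var(Y) = 1²*5.3333333 + 1²*0.083333333
= 1*5.3333333 + 1*0.083333333 = 5.4166667

5.4166667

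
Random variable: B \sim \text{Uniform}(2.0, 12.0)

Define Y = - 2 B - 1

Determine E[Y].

For Y = -2B - 1:
E[Y] = -2 * E[B] - 1
E[B] = (2 + 12)/2 = 7
E[Y] = -2 * 7 - 1 = -15

-15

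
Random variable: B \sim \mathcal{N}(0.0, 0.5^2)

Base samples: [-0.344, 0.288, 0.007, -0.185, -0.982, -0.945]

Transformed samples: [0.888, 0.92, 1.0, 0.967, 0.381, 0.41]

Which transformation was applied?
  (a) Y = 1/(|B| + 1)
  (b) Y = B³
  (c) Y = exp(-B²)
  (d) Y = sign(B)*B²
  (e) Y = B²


Checking option (c) Y = exp(-B²):
  B = -0.344 -> Y = 0.888 ✓
  B = 0.288 -> Y = 0.92 ✓
  B = 0.007 -> Y = 1.0 ✓
All samples match this transformation.

(c) exp(-B²)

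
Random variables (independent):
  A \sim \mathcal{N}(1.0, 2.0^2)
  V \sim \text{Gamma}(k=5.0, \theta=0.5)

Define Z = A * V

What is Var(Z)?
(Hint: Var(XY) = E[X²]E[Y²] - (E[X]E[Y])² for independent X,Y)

Var(XY) = E[X²]E[Y²] - (E[X]E[Y])²
E[A] = 1, Var(A) = 4
E[V] = 2.5, Var(V) = 1.25
E[A²] = 4 + 1² = 5
E[V²] = 1.25 + 2.5² = 7.5
Var(Z) = 5*7.5 - (1*2.5)²
= 37.5 - 6.25 = 31.25

31.25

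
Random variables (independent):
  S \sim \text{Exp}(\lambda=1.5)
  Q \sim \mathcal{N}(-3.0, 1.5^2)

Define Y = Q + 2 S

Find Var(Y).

For independent RVs: Var(aX + bY) = a²Var(X) + b²Var(Y)
Var(S) = 0.44444444
Var(Q) = 2.25
Var(Y) = 2²*0.44444444 + 1²*2.25
= 4*0.44444444 + 1*2.25 = 4.0277778

4.0277778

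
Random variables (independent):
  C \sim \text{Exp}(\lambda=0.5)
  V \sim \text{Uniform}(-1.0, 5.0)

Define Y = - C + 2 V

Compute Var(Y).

For independent RVs: Var(aX + bY) = a²Var(X) + b²Var(Y)
Var(C) = 4
Var(V) = 3
Var(Y) = (-1)²*4 + 2²*3
= 1*4 + 4*3 = 16

16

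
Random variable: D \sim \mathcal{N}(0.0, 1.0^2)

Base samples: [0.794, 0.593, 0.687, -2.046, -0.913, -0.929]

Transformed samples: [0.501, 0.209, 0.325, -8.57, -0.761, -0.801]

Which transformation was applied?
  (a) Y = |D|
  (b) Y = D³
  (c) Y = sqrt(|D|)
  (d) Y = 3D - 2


Checking option (b) Y = D³:
  D = 0.794 -> Y = 0.501 ✓
  D = 0.593 -> Y = 0.209 ✓
  D = 0.687 -> Y = 0.325 ✓
All samples match this transformation.

(b) D³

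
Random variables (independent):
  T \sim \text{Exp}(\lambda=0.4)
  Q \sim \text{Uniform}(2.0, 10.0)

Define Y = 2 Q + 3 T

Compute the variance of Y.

For independent RVs: Var(aX + bY) = a²Var(X) + b²Var(Y)
Var(T) = 6.25
Var(Q) = 5.3333333
Var(Y) = 3²*6.25 + 2²*5.3333333
= 9*6.25 + 4*5.3333333 = 77.583333

77.583333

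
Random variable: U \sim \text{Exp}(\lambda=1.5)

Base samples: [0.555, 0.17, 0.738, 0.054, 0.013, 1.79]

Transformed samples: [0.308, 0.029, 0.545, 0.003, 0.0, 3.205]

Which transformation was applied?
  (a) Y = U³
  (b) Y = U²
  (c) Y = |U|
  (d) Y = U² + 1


Checking option (b) Y = U²:
  U = 0.555 -> Y = 0.308 ✓
  U = 0.17 -> Y = 0.029 ✓
  U = 0.738 -> Y = 0.545 ✓
All samples match this transformation.

(b) U²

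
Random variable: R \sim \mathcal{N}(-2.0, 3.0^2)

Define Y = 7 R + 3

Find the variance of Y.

For Y = aR + b: Var(Y) = a² * Var(R)
Var(R) = 3.0^2 = 9
Var(Y) = 7² * 9 = 49 * 9 = 441

441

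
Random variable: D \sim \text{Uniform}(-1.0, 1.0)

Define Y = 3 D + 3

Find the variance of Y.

For Y = aD + b: Var(Y) = a² * Var(D)
Var(D) = (1 + 1)^2/12 = 0.33333333
Var(Y) = 3² * 0.33333333 = 9 * 0.33333333 = 3

3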